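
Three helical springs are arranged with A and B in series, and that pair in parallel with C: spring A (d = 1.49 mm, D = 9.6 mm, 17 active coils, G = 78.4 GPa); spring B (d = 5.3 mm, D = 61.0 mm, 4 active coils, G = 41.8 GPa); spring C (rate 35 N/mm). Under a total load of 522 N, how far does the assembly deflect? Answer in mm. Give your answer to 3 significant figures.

k_A = Gd⁴/(8D³N_a) = (78.4×10³)(1.49⁴)/(8·9.6³·17) = 3.2115 N/mm
k_B = Gd⁴/(8D³N_a) = (41.8×10³)(5.3⁴)/(8·61.0³·4) = 4.5409 N/mm
Springs A,B series: k_AB = 1/(1/3.2115+1/4.5409) = 1.8811 N/mm; parallel with C: k_eq = 1.8811+35 = 36.881 N/mm
δ = F/k_eq = 522/36.881 = 14.154 mm

14.2 mm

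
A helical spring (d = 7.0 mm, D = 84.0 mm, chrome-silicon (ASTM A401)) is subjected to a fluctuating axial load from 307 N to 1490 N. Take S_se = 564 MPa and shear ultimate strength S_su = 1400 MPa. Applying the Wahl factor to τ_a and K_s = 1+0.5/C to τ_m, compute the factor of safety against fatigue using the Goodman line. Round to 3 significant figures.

0.870

C = D/d = 84.0/7.0 = 12.0000; K_W = (4C−1)/(4C−4)+0.615/C = 1.1194; K_s = 1+0.5/C = 1.0417
F_a = (F_max−F_min)/2 = 591.5 N; F_m = (F_max+F_min)/2 = 898.5 N
τ_a = K_W·8F_aD/(πd³) = 1.1194 × 368.88 = 412.93 MPa
τ_m = K_s·8F_mD/(πd³) = 1.0417 × 560.33 = 583.68 MPa
Goodman: 1/n_f = τ_a/S_se + τ_m/S_su = 412.93/564 + 583.68/1400 = 0.73215 + 0.41691 = 1.1491
n_f = 1/1.1491 = 0.8703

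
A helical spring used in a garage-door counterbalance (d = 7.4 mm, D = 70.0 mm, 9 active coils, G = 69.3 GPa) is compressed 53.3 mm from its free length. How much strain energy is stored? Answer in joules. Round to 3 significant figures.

k = Gd⁴/(8D³N_a) = (69.3×10³)(7.4⁴)/(8·70.0³·9) = 8.4146 N/mm
U = ½kδ² = 0.5 × 8.4146 × 53.3² = 11952 N·mm = 11.952 J

12.0 J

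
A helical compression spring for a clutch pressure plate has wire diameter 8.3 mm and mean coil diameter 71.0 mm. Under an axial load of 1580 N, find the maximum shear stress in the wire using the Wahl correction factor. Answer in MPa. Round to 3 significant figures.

Spring index C = D/d = 71.0/8.3 = 8.5542
K_W = (4C−1)/(4C−4) + 0.615/C = 33.217/30.217 + 0.0719 = 1.1712
τ₀ = 8FD/(πd³) = 8·1580·71.0/(π·8.3³) = 897440/1796.3 = 499.6 MPa
τ_max = K·τ₀ = 1.1712 × 499.6 = 585.12 MPa

585 MPa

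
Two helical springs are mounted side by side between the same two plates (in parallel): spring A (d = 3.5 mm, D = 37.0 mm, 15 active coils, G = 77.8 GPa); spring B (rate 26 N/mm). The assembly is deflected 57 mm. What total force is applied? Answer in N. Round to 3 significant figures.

1590 N

k_A = Gd⁴/(8D³N_a) = (77.8×10³)(3.5⁴)/(8·37.0³·15) = 1.9207 N/mm
Parallel: k_eq = 1.9207 + 26 = 27.921 N/mm
F = k_eq·δ = 27.921·57 = 1591.5 N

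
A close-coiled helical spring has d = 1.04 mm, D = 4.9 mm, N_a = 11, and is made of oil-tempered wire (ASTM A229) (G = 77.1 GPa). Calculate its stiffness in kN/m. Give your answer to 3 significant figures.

8.71 kN/m

k = Gd⁴/(8D³N_a) = (77.1×10³ × 1.04⁴) / (8 × 4.9³ × 11)
  = 90196.1 / 10353.1 = 8.712 N/mm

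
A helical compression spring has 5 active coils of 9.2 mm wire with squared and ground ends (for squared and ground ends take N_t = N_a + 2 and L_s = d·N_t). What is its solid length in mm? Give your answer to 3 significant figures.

squared and ground ends: N_t = N_a + 2 = 5 + 2 = 7
L_s = d·N_t = 9.2 × 7 = 64.4 mm

64.4 mm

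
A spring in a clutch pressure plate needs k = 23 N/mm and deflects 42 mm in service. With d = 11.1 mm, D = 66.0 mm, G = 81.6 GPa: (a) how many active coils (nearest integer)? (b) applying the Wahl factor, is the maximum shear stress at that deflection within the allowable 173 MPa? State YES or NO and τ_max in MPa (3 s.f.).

N_a = Gd⁴/(8D³k) = (81.6×10³)(11.1⁴)/(8·66.0³·23) = 23.42 → N_a = 23
Actual rate k = Gd⁴/(8D³·23) = 23.417 N/mm
Working load F = kδ = 23.417·42 = 983.52 N
C = 66.0/11.1 = 5.9459; K_W = (4C−1)/(4C−4)+0.615/C = 1.2551
τ_max = K_W·8FD/(πd³) = 1.2551·120.86 = 151.69 MPa
τ_max ≤ 173 MPa → acceptable

(a) 23 coils; (b) YES, τ_max = 152 MPa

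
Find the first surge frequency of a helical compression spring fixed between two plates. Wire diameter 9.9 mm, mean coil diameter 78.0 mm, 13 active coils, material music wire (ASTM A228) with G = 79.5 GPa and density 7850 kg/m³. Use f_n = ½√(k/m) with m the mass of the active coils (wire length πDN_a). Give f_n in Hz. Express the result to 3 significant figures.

k = Gd⁴/(8D³N_a) = (79.5×10³)(9.9⁴)/(8·78.0³·13) = 15.474 N/mm = 15474 N/m
Wire length L = πDN_a = π·78.0·13 = 3185.6 mm
m = ρ·(πd²/4)·L = 7850 × 76.977×10⁻⁶ m² × 3.1856 m = 1.9249 kg
f_n = ½√(k/m) = 0.5·√(15474/1.9249) = 0.5·√(8038.5) = 44.829 Hz

44.8 Hz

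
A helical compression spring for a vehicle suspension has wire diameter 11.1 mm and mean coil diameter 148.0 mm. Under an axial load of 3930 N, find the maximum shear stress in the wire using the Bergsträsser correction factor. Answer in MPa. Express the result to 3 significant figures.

Spring index C = D/d = 148.0/11.1 = 13.3333
K_B = (4C+2)/(4C−3) = 55.333/50.333 = 1.0993
τ₀ = 8FD/(πd³) = 8·3930·148.0/(π·11.1³) = 4.65312e+06/4296.5 = 1083 MPa
τ_max = K·τ₀ = 1.0993 × 1083 = 1190.6 MPa

1190 MPa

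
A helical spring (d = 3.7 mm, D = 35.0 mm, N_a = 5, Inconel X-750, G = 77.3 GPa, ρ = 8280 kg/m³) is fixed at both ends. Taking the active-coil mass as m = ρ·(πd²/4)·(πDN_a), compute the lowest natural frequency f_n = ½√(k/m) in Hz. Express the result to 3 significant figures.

k = Gd⁴/(8D³N_a) = (77.3×10³)(3.7⁴)/(8·35.0³·5) = 8.4474 N/mm = 8447.4 N/m
Wire length L = πDN_a = π·35.0·5 = 549.78 mm
m = ρ·(πd²/4)·L = 8280 × 10.752×10⁻⁶ m² × 0.54978 m = 0.048945 kg
f_n = ½√(k/m) = 0.5·√(8447.4/0.048945) = 0.5·√(1.7259e+05) = 207.72 Hz

208 Hz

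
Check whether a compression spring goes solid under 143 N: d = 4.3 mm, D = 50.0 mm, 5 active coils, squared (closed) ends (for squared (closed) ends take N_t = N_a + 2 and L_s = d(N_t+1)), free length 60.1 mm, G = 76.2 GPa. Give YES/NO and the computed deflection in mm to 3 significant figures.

k = Gd⁴/(8D³N_a) = (76.2×10³)(4.3⁴)/(8·50.0³·5) = 5.2103 N/mm
N_t = 7; L_s = 4.3·8 = 34.4 mm; δ_solid = L₀ − L_s = 60.1 − 34.4 = 25.7 mm
δ = F/k = 143/5.2103 = 27.446 mm
δ ≥ δ_solid → spring goes solid

YES, δ = 27.4 mm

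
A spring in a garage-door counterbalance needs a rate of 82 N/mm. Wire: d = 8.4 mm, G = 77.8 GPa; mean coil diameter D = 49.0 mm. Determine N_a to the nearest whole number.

5

N_a = Gd⁴/(8D³k) = (77.8×10³ × 8.4⁴)/(8 × 49.0³ × 82)
    = 3.87344e+08 / 7.71777e+07 = 5.019 → 5 coils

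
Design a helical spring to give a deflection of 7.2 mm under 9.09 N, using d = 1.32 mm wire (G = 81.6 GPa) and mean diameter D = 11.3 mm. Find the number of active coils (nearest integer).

17

Required rate k = F/δ = 9.09/7.2 = 1.2625 N/mm
N_a = Gd⁴/(8D³k) = (81.6×10³ × 1.32⁴)/(8 × 11.3³ × 1.2625)
    = 247734 / 14573.3 = 17 → 17 coils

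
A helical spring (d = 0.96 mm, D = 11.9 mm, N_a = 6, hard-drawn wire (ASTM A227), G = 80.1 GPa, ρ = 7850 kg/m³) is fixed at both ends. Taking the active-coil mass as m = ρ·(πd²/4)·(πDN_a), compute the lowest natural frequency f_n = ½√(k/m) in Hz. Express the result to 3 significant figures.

k = Gd⁴/(8D³N_a) = (80.1×10³)(0.96⁴)/(8·11.9³·6) = 0.84108 N/mm = 841.08 N/m
Wire length L = πDN_a = π·11.9·6 = 224.31 mm
m = ρ·(πd²/4)·L = 7850 × 0.72382×10⁻⁶ m² × 0.22431 m = 0.0012745 kg
f_n = ½√(k/m) = 0.5·√(841.08/0.0012745) = 0.5·√(6.5991e+05) = 406.17 Hz

406 Hz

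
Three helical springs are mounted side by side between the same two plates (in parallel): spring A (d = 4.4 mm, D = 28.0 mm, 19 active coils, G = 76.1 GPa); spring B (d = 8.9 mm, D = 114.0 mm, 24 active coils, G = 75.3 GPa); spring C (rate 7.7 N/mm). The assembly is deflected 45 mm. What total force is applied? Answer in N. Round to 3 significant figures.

806 N

k_A = Gd⁴/(8D³N_a) = (76.1×10³)(4.4⁴)/(8·28.0³·19) = 8.5483 N/mm
k_B = Gd⁴/(8D³N_a) = (75.3×10³)(8.9⁴)/(8·114.0³·24) = 1.6609 N/mm
Parallel: k_eq = 8.5483 + 1.6609 + 7.7 = 17.909 N/mm
F = k_eq·δ = 17.909·45 = 805.91 N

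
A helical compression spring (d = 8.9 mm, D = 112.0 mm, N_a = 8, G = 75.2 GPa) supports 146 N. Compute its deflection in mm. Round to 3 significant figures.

k = Gd⁴/(8D³N_a) = (75.2×10³)(8.9⁴)/(8·112.0³·8) = 5.2474 N/mm
δ = F/k = 146 / 5.2474 = 27.823 mm

27.8 mm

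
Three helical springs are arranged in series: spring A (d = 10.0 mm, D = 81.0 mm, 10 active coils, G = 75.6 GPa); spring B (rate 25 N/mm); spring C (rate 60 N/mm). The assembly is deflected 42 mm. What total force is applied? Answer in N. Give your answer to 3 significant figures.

372 N

k_A = Gd⁴/(8D³N_a) = (75.6×10³)(10.0⁴)/(8·81.0³·10) = 17.782 N/mm
Series: 1/k_eq = 1/17.782 + 1/25 + 1/60 = 0.1129; k_eq = 8.8571 N/mm
F = k_eq·δ = 8.8571·42 = 372 N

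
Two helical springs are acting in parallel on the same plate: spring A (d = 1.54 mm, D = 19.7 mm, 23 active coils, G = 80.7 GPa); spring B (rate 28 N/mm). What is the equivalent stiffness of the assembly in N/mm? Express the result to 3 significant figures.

k_A = Gd⁴/(8D³N_a) = (80.7×10³)(1.54⁴)/(8·19.7³·23) = 0.32266 N/mm
Parallel: k_eq = 0.32266 + 28 = 28.323 N/mm

28.3 N/mm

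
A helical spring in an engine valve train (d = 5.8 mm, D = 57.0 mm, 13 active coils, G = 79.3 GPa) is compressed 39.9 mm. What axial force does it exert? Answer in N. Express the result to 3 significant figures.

186 N

k = Gd⁴/(8D³N_a) = (79.3×10³)(5.8⁴)/(8·57.0³·13) = 4.6594 N/mm
F = k·δ = 4.6594 × 39.9 = 185.91 N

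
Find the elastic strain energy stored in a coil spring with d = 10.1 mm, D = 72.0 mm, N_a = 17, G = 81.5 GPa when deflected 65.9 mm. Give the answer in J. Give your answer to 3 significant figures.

36.3 J

k = Gd⁴/(8D³N_a) = (81.5×10³)(10.1⁴)/(8·72.0³·17) = 16.707 N/mm
U = ½kδ² = 0.5 × 16.707 × 65.9² = 36278 N·mm = 36.278 J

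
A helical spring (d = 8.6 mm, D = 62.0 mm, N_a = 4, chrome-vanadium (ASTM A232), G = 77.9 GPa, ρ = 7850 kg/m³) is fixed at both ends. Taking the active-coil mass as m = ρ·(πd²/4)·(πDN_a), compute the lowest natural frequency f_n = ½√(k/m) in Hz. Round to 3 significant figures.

k = Gd⁴/(8D³N_a) = (77.9×10³)(8.6⁴)/(8·62.0³·4) = 55.874 N/mm = 55874 N/m
Wire length L = πDN_a = π·62.0·4 = 779.11 mm
m = ρ·(πd²/4)·L = 7850 × 58.088×10⁻⁶ m² × 0.77911 m = 0.35527 kg
f_n = ½√(k/m) = 0.5·√(55874/0.35527) = 0.5·√(1.5727e+05) = 198.29 Hz

198 Hz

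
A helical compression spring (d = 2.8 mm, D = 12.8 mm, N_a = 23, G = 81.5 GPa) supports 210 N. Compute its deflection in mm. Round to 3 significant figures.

k = Gd⁴/(8D³N_a) = (81.5×10³)(2.8⁴)/(8·12.8³·23) = 12.982 N/mm
δ = F/k = 210 / 12.982 = 16.176 mm

16.2 mm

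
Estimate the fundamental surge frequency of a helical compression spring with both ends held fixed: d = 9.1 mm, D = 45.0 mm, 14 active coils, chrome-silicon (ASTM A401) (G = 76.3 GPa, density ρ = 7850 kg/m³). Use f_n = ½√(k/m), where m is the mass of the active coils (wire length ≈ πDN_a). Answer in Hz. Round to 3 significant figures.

k = Gd⁴/(8D³N_a) = (76.3×10³)(9.1⁴)/(8·45.0³·14) = 51.267 N/mm = 51267 N/m
Wire length L = πDN_a = π·45.0·14 = 1979.2 mm
m = ρ·(πd²/4)·L = 7850 × 65.039×10⁻⁶ m² × 1.9792 m = 1.0105 kg
f_n = ½√(k/m) = 0.5·√(51267/1.0105) = 0.5·√(50734) = 112.62 Hz

113 Hz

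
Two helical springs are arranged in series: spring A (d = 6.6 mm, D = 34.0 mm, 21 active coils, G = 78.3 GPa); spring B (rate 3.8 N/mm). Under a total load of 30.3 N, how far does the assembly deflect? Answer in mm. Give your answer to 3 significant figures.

9.32 mm

k_A = Gd⁴/(8D³N_a) = (78.3×10³)(6.6⁴)/(8·34.0³·21) = 22.5 N/mm
Series: 1/k_eq = 1/22.5 + 1/3.8 = 0.3076; k_eq = 3.251 N/mm
δ = F/k_eq = 30.3/3.251 = 9.3203 mm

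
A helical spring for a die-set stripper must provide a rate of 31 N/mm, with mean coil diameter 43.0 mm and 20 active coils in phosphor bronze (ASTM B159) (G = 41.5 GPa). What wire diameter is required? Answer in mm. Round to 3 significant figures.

d = (8D³N_a·k / G)^(1/4) = (8·43.0³·20·31 / (41.5×10³))^0.25
  = (9502.5)^0.25 = 9.8732 mm

9.87 mm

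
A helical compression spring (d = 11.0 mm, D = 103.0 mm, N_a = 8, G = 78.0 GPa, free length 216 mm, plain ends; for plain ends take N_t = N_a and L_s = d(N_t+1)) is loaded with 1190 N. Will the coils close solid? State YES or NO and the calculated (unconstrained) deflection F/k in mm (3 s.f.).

NO, δ = 72.9 mm

k = Gd⁴/(8D³N_a) = (78.0×10³)(11.0⁴)/(8·103.0³·8) = 16.33 N/mm
N_t = 8; L_s = 11.0·9 = 99 mm; δ_solid = L₀ − L_s = 216 − 99 = 117 mm
δ = F/k = 1190/16.33 = 72.874 mm
δ < δ_solid → spring does not go solid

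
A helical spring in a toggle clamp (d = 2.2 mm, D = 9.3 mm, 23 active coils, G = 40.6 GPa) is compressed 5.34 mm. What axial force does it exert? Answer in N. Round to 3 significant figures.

k = Gd⁴/(8D³N_a) = (40.6×10³)(2.2⁴)/(8·9.3³·23) = 6.4261 N/mm
F = k·δ = 6.4261 × 5.34 = 34.316 N

34.3 N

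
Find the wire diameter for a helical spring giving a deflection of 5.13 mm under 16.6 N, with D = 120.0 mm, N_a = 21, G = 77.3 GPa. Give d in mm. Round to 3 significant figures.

Required rate k = F/δ = 16.6/5.13 = 3.2359 N/mm
d = (8D³N_a·k / G)^(1/4) = (8·120.0³·21·3.2359 / (77.3×10³))^0.25
  = (12152)^0.25 = 10.4994 mm

10.5 mm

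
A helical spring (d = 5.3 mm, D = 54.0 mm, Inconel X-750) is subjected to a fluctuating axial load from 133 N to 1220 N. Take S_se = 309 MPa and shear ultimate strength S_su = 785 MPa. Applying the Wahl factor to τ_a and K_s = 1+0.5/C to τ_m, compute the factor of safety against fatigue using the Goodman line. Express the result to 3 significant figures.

C = D/d = 54.0/5.3 = 10.1887; K_W = (4C−1)/(4C−4)+0.615/C = 1.1420; K_s = 1+0.5/C = 1.0491
F_a = (F_max−F_min)/2 = 543.5 N; F_m = (F_max+F_min)/2 = 676.5 N
τ_a = K_W·8F_aD/(πd³) = 1.1420 × 502 = 573.28 MPa
τ_m = K_s·8F_mD/(πd³) = 1.0491 × 624.85 = 655.51 MPa
Goodman: 1/n_f = τ_a/S_se + τ_m/S_su = 573.28/309 + 655.51/785 = 1.85527 + 0.83505 = 2.6903
n_f = 1/2.6903 = 0.3717

0.372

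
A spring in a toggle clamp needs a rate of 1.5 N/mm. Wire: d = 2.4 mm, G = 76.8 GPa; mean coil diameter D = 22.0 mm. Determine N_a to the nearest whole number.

20

N_a = Gd⁴/(8D³k) = (76.8×10³ × 2.4⁴)/(8 × 22.0³ × 1.5)
    = 2.54804e+06 / 127776 = 19.94 → 20 coils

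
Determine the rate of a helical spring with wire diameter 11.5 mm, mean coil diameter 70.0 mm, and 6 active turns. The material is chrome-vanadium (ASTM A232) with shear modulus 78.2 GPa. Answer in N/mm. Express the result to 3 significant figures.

83.1 N/mm

k = Gd⁴/(8D³N_a) = (78.2×10³ × 11.5⁴) / (8 × 70.0³ × 6)
  = 1.36772e+09 / 1.6464e+07 = 83.074 N/mm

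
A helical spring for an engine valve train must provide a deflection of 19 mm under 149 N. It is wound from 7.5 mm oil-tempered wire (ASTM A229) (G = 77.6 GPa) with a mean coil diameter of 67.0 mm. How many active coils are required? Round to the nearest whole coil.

Required rate k = F/δ = 149/19 = 7.8421 N/mm
N_a = Gd⁴/(8D³k) = (77.6×10³ × 7.5⁴)/(8 × 67.0³ × 7.8421)
    = 2.45531e+08 / 1.88689e+07 = 13.01 → 13 coils

13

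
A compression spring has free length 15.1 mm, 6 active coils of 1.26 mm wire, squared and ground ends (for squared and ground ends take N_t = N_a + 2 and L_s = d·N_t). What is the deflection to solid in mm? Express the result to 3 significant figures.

5.02 mm

N_t = 8; L_s = 1.26·8 = 10.08 mm
δ_solid = L₀ − L_s = 15.1 − 10.08 = 5.02 mm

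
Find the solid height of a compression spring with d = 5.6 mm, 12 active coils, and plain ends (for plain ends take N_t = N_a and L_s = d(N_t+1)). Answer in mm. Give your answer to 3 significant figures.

plain ends: N_t = N_a = 12
L_s = d·(N_t+1) = 5.6 × 13 = 72.8 mm

72.8 mm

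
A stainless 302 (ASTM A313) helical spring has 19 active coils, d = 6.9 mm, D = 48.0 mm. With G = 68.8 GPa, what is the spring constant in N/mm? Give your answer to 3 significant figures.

9.28 N/mm

k = Gd⁴/(8D³N_a) = (68.8×10³ × 6.9⁴) / (8 × 48.0³ × 19)
  = 1.5595e+08 / 1.681e+07 = 9.2772 N/mm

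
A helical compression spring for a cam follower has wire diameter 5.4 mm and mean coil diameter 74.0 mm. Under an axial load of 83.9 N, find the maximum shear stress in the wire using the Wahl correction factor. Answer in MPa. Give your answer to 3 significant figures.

Spring index C = D/d = 74.0/5.4 = 13.7037
K_W = (4C−1)/(4C−4) + 0.615/C = 53.815/50.815 + 0.0449 = 1.1039
τ₀ = 8FD/(πd³) = 8·83.9·74.0/(π·5.4³) = 49668.8/494.69 = 100.4 MPa
τ_max = K·τ₀ = 1.1039 × 100.4 = 110.84 MPa

111 MPa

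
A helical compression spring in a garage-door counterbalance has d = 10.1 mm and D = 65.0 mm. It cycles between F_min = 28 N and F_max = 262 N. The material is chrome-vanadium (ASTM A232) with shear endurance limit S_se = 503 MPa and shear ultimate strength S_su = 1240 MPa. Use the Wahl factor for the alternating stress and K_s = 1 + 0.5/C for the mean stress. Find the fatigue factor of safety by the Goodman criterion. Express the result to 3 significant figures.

C = D/d = 65.0/10.1 = 6.4356; K_W = (4C−1)/(4C−4)+0.615/C = 1.2335; K_s = 1+0.5/C = 1.0777
F_a = (F_max−F_min)/2 = 117 N; F_m = (F_max+F_min)/2 = 145 N
τ_a = K_W·8F_aD/(πd³) = 1.2335 × 18.796 = 23.186 MPa
τ_m = K_s·8F_mD/(πd³) = 1.0777 × 23.295 = 25.105 MPa
Goodman: 1/n_f = τ_a/S_se + τ_m/S_su = 23.186/503 + 25.105/1240 = 0.04610 + 0.02025 = 0.066341
n_f = 1/0.066341 = 15.07

15.1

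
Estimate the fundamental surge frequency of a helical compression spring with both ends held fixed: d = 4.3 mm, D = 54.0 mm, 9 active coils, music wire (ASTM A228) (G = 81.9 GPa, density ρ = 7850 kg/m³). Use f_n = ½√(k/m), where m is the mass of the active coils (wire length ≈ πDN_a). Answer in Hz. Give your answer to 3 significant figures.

59.6 Hz

k = Gd⁴/(8D³N_a) = (81.9×10³)(4.3⁴)/(8·54.0³·9) = 2.4697 N/mm = 2469.7 N/m
Wire length L = πDN_a = π·54.0·9 = 1526.8 mm
m = ρ·(πd²/4)·L = 7850 × 14.522×10⁻⁶ m² × 1.5268 m = 0.17405 kg
f_n = ½√(k/m) = 0.5·√(2469.7/0.17405) = 0.5·√(14189) = 59.559 Hz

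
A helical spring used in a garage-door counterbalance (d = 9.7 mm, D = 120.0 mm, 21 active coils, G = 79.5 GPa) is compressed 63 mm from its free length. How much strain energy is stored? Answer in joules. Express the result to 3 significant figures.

4.81 J

k = Gd⁴/(8D³N_a) = (79.5×10³)(9.7⁴)/(8·120.0³·21) = 2.4244 N/mm
U = ½kδ² = 0.5 × 2.4244 × 63² = 4811.2 N·mm = 4.8112 J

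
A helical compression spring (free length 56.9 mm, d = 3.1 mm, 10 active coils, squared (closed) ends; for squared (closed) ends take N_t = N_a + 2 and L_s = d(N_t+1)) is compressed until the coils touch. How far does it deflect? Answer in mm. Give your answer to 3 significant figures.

16.6 mm

N_t = 12; L_s = 3.1·13 = 40.3 mm
δ_solid = L₀ − L_s = 56.9 − 40.3 = 16.6 mm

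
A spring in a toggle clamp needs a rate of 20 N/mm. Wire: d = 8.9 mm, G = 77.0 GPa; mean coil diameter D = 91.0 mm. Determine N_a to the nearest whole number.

4

N_a = Gd⁴/(8D³k) = (77.0×10³ × 8.9⁴)/(8 × 91.0³ × 20)
    = 4.83115e+08 / 1.20571e+08 = 4.007 → 4 coils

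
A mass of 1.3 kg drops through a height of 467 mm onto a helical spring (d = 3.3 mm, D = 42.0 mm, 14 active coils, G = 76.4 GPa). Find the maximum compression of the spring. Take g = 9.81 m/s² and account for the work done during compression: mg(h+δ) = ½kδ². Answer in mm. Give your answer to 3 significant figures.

117 mm

k = Gd⁴/(8D³N_a) = (76.4×10³)(3.3⁴)/(8·42.0³·14) = 1.0919 N/mm
W = mg = 1.3 × 9.81 = 12.753 N
½kδ² − Wδ − Wh = 0 → δ = (W + √(W² + 2kWh))/k
δ = (12.753 + √(162.64 + 13006))/1.0919 = (12.753 + 114.75)/1.0919 = 116.78 mm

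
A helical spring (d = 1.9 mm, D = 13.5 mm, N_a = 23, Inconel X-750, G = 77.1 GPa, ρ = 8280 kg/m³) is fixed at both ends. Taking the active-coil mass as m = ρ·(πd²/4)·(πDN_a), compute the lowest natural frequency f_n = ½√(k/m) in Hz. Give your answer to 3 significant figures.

156 Hz

k = Gd⁴/(8D³N_a) = (77.1×10³)(1.9⁴)/(8·13.5³·23) = 2.2195 N/mm = 2219.5 N/m
Wire length L = πDN_a = π·13.5·23 = 975.46 mm
m = ρ·(πd²/4)·L = 8280 × 2.8353×10⁻⁶ m² × 0.97546 m = 0.0229 kg
f_n = ½√(k/m) = 0.5·√(2219.5/0.0229) = 0.5·√(96919) = 155.66 Hz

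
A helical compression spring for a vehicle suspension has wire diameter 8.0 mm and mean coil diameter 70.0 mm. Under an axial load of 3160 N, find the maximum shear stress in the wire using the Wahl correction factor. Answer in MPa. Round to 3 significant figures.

1280 MPa

Spring index C = D/d = 70.0/8.0 = 8.7500
K_W = (4C−1)/(4C−4) + 0.615/C = 34.000/31.000 + 0.0703 = 1.1671
τ₀ = 8FD/(πd³) = 8·3160·70.0/(π·8.0³) = 1.7696e+06/1608.5 = 1100.2 MPa
τ_max = K·τ₀ = 1.1671 × 1100.2 = 1284 MPa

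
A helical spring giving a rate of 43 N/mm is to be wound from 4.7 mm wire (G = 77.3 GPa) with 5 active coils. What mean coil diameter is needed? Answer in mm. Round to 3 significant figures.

28.0 mm

D = (Gd⁴/(8N_a·k))^(1/3) = (77.3×10³·4.7⁴/(8·5·43))^(1/3)
  = (21930.2)^(1/3) = 27.9907 mm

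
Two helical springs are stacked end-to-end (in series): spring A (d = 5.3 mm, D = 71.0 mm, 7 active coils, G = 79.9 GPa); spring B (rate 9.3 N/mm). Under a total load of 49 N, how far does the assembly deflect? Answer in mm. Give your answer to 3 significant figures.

20.8 mm

k_A = Gd⁴/(8D³N_a) = (79.9×10³)(5.3⁴)/(8·71.0³·7) = 3.1455 N/mm
Series: 1/k_eq = 1/3.1455 + 1/9.3 = 0.42544; k_eq = 2.3505 N/mm
δ = F/k_eq = 49/2.3505 = 20.847 mm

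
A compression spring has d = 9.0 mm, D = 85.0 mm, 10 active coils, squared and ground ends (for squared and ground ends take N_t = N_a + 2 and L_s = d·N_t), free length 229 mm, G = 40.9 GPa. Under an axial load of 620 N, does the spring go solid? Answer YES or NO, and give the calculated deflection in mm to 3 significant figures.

NO, δ = 114 mm

k = Gd⁴/(8D³N_a) = (40.9×10³)(9.0⁴)/(8·85.0³·10) = 5.4619 N/mm
N_t = 12; L_s = 9.0·12 = 108 mm; δ_solid = L₀ − L_s = 229 − 108 = 121 mm
δ = F/k = 620/5.4619 = 113.51 mm
δ < δ_solid → spring does not go solid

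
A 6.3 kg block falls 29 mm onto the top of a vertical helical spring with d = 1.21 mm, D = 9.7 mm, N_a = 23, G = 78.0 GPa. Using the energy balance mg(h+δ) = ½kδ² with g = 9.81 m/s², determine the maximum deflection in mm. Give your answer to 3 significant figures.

148 mm

k = Gd⁴/(8D³N_a) = (78.0×10³)(1.21⁴)/(8·9.7³·23) = 0.99564 N/mm
W = mg = 6.3 × 9.81 = 61.803 N
½kδ² − Wδ − Wh = 0 → δ = (W + √(W² + 2kWh))/k
δ = (61.803 + √(3819.6 + 3568.95))/0.99564 = (61.803 + 85.957)/0.99564 = 148.41 mm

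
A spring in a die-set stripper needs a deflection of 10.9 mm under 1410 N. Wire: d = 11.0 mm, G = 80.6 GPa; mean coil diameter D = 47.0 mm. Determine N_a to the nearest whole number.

11

Required rate k = F/δ = 1410/10.9 = 129.36 N/mm
N_a = Gd⁴/(8D³k) = (80.6×10³ × 11.0⁴)/(8 × 47.0³ × 129.36)
    = 1.18006e+09 / 1.07443e+08 = 10.98 → 11 coils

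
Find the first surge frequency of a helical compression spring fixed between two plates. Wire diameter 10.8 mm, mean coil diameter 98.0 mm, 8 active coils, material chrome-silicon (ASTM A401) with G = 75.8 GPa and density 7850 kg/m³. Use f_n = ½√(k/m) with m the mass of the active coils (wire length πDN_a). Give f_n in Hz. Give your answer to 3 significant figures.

k = Gd⁴/(8D³N_a) = (75.8×10³)(10.8⁴)/(8·98.0³·8) = 17.12 N/mm = 17120 N/m
Wire length L = πDN_a = π·98.0·8 = 2463 mm
m = ρ·(πd²/4)·L = 7850 × 91.609×10⁻⁶ m² × 2.463 m = 1.7712 kg
f_n = ½√(k/m) = 0.5·√(17120/1.7712) = 0.5·√(9665.7) = 49.157 Hz

49.2 Hz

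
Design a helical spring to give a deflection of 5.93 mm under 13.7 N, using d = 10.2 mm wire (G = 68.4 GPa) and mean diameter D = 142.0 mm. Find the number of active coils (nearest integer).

Required rate k = F/δ = 13.7/5.93 = 2.3103 N/mm
N_a = Gd⁴/(8D³k) = (68.4×10³ × 10.2⁴)/(8 × 142.0³ × 2.3103)
    = 7.40384e+08 / 5.29201e+07 = 13.99 → 14 coils

14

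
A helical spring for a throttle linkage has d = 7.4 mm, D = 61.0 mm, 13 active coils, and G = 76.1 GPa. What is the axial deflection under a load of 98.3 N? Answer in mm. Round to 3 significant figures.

10.2 mm

k = Gd⁴/(8D³N_a) = (76.1×10³)(7.4⁴)/(8·61.0³·13) = 9.6669 N/mm
δ = F/k = 98.3 / 9.6669 = 10.169 mm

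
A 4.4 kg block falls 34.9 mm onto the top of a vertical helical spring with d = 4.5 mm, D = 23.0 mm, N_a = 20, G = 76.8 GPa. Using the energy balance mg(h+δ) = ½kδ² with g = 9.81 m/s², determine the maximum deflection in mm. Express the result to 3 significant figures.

k = Gd⁴/(8D³N_a) = (76.8×10³)(4.5⁴)/(8·23.0³·20) = 16.177 N/mm
W = mg = 4.4 × 9.81 = 43.164 N
½kδ² − Wδ − Wh = 0 → δ = (W + √(W² + 2kWh))/k
δ = (43.164 + √(1863.1 + 48739.9))/16.177 = (43.164 + 224.95)/16.177 = 16.573 mm

16.6 mm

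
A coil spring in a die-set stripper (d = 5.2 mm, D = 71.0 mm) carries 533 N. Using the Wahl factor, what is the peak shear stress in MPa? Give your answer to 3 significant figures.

757 MPa

Spring index C = D/d = 71.0/5.2 = 13.6538
K_W = (4C−1)/(4C−4) + 0.615/C = 53.615/50.615 + 0.0450 = 1.1043
τ₀ = 8FD/(πd³) = 8·533·71.0/(π·5.2³) = 302744/441.73 = 685.36 MPa
τ_max = K·τ₀ = 1.1043 × 685.36 = 756.85 MPa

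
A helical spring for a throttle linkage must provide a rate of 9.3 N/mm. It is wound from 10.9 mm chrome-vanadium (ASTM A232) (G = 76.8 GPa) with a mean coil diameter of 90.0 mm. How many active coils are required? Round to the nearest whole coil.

N_a = Gd⁴/(8D³k) = (76.8×10³ × 10.9⁴)/(8 × 90.0³ × 9.3)
    = 1.08409e+09 / 5.42376e+07 = 19.99 → 20 coils

20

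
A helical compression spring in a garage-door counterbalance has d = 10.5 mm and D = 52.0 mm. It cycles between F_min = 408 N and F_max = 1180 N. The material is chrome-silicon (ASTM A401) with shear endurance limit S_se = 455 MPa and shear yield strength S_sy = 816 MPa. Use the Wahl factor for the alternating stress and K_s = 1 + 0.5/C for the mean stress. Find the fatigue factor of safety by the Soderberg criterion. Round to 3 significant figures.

4.00

C = D/d = 52.0/10.5 = 4.9524; K_W = (4C−1)/(4C−4)+0.615/C = 1.3139; K_s = 1+0.5/C = 1.1010
F_a = (F_max−F_min)/2 = 386 N; F_m = (F_max+F_min)/2 = 794 N
τ_a = K_W·8F_aD/(πd³) = 1.3139 × 44.153 = 58.015 MPa
τ_m = K_s·8F_mD/(πd³) = 1.1010 × 90.823 = 99.993 MPa
Soderberg: 1/n_f = τ_a/S_se + τ_m/S_sy = 58.015/455 + 99.993/816 = 0.12751 + 0.12254 = 0.25005
n_f = 1/0.25005 = 3.999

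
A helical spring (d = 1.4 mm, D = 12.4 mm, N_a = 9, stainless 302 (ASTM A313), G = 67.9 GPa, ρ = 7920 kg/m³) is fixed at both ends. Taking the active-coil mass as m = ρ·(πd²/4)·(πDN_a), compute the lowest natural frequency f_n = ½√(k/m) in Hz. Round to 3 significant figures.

333 Hz

k = Gd⁴/(8D³N_a) = (67.9×10³)(1.4⁴)/(8·12.4³·9) = 1.9001 N/mm = 1900.1 N/m
Wire length L = πDN_a = π·12.4·9 = 350.6 mm
m = ρ·(πd²/4)·L = 7920 × 1.5394×10⁻⁶ m² × 0.3506 m = 0.0042745 kg
f_n = ½√(k/m) = 0.5·√(1900.1/0.0042745) = 0.5·√(4.4453e+05) = 333.36 Hz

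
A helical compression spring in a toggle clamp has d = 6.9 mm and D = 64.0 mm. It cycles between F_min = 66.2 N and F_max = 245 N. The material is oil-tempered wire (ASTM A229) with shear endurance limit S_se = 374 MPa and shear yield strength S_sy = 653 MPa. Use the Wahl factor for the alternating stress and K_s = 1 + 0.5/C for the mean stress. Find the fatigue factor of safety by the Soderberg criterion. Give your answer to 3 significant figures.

3.82

C = D/d = 64.0/6.9 = 9.2754; K_W = (4C−1)/(4C−4)+0.615/C = 1.1569; K_s = 1+0.5/C = 1.0539
F_a = (F_max−F_min)/2 = 89.4 N; F_m = (F_max+F_min)/2 = 155.6 N
τ_a = K_W·8F_aD/(πd³) = 1.1569 × 44.352 = 51.312 MPa
τ_m = K_s·8F_mD/(πd³) = 1.0539 × 77.194 = 81.355 MPa
Soderberg: 1/n_f = τ_a/S_se + τ_m/S_sy = 51.312/374 + 81.355/653 = 0.13720 + 0.12459 = 0.26178
n_f = 1/0.26178 = 3.82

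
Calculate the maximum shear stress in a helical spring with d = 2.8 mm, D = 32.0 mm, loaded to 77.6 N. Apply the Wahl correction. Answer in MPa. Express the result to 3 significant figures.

Spring index C = D/d = 32.0/2.8 = 11.4286
K_W = (4C−1)/(4C−4) + 0.615/C = 44.714/41.714 + 0.0538 = 1.1257
τ₀ = 8FD/(πd³) = 8·77.6·32.0/(π·2.8³) = 19865.6/68.964 = 288.06 MPa
τ_max = K·τ₀ = 1.1257 × 288.06 = 324.27 MPa

324 MPa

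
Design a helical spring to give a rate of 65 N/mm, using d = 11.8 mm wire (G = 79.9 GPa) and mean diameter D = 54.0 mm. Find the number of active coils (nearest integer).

N_a = Gd⁴/(8D³k) = (79.9×10³ × 11.8⁴)/(8 × 54.0³ × 65)
    = 1.54908e+09 / 8.18813e+07 = 18.92 → 19 coils

19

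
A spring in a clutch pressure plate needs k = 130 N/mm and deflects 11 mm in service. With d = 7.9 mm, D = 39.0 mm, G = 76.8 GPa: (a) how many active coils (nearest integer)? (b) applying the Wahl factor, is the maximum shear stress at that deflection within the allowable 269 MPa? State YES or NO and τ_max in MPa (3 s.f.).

(a) 5 coils; (b) NO, τ_max = 367 MPa

N_a = Gd⁴/(8D³k) = (76.8×10³)(7.9⁴)/(8·39.0³·130) = 4.849 → N_a = 5
Actual rate k = Gd⁴/(8D³·5) = 126.07 N/mm
Working load F = kδ = 126.07·11 = 1386.8 N
C = 39.0/7.9 = 4.9367; K_W = (4C−1)/(4C−4)+0.615/C = 1.3151
τ_max = K_W·8FD/(πd³) = 1.3151·279.34 = 367.36 MPa
τ_max > 269 MPa → exceeds allowable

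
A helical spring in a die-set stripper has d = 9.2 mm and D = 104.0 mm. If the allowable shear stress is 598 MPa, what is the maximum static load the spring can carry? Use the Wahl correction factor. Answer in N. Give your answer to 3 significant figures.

C = D/d = 104.0/9.2 = 11.3043
K_W = (4C−1)/(4C−4) + 0.615/C = 44.217/41.217 + 0.0544 = 1.1272
τ_max = K·8FD/(πd³) → F_max = τ_allow·πd³/(8DK)
F_max = 598·π·9.2³/(8·104.0·1.1272) = 1.4629e+06/937.82 = 1559.9 N

1560 N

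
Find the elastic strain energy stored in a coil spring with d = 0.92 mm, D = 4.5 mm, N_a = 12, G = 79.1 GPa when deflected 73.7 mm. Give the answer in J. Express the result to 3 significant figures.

k = Gd⁴/(8D³N_a) = (79.1×10³)(0.92⁴)/(8·4.5³·12) = 6.4777 N/mm
U = ½kδ² = 0.5 × 6.4777 × 73.7² = 17592 N·mm = 17.592 J

17.6 J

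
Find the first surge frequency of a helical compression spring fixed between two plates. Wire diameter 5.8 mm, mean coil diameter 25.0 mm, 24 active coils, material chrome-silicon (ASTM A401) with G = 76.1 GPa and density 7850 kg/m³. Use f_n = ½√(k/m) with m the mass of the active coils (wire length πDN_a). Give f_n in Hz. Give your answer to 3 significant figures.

k = Gd⁴/(8D³N_a) = (76.1×10³)(5.8⁴)/(8·25.0³·24) = 28.706 N/mm = 28706 N/m
Wire length L = πDN_a = π·25.0·24 = 1885 mm
m = ρ·(πd²/4)·L = 7850 × 26.421×10⁻⁶ m² × 1.885 m = 0.39095 kg
f_n = ½√(k/m) = 0.5·√(28706/0.39095) = 0.5·√(73427) = 135.49 Hz

135 Hz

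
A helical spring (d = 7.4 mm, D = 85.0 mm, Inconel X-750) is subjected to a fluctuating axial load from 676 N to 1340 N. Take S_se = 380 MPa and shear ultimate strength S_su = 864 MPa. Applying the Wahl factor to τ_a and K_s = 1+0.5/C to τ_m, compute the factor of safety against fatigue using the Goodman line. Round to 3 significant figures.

C = D/d = 85.0/7.4 = 11.4865; K_W = (4C−1)/(4C−4)+0.615/C = 1.1251; K_s = 1+0.5/C = 1.0435
F_a = (F_max−F_min)/2 = 332 N; F_m = (F_max+F_min)/2 = 1008 N
τ_a = K_W·8F_aD/(πd³) = 1.1251 × 177.34 = 199.52 MPa
τ_m = K_s·8F_mD/(πd³) = 1.0435 × 538.42 = 561.86 MPa
Goodman: 1/n_f = τ_a/S_se + τ_m/S_su = 199.52/380 + 561.86/864 = 0.52504 + 0.65030 = 1.1753
n_f = 1/1.1753 = 0.8508

0.851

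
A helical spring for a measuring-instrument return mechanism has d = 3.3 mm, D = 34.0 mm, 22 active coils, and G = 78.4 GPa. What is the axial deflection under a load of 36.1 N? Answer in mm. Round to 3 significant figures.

26.9 mm

k = Gd⁴/(8D³N_a) = (78.4×10³)(3.3⁴)/(8·34.0³·22) = 1.3441 N/mm
δ = F/k = 36.1 / 1.3441 = 26.859 mm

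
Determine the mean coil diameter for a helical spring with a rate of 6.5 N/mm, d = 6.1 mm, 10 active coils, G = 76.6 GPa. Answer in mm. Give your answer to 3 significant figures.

D = (Gd⁴/(8N_a·k))^(1/3) = (76.6×10³·6.1⁴/(8·10·6.5))^(1/3)
  = (203960)^(1/3) = 58.8638 mm

58.9 mm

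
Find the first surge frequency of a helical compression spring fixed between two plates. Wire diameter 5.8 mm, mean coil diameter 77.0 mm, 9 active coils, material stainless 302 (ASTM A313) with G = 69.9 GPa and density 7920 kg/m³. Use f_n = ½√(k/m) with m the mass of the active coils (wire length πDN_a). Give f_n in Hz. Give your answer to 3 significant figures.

k = Gd⁴/(8D³N_a) = (69.9×10³)(5.8⁴)/(8·77.0³·9) = 2.4065 N/mm = 2406.5 N/m
Wire length L = πDN_a = π·77.0·9 = 2177.1 mm
m = ρ·(πd²/4)·L = 7920 × 26.421×10⁻⁶ m² × 2.1771 m = 0.45557 kg
f_n = ½√(k/m) = 0.5·√(2406.5/0.45557) = 0.5·√(5282.4) = 36.34 Hz

36.3 Hz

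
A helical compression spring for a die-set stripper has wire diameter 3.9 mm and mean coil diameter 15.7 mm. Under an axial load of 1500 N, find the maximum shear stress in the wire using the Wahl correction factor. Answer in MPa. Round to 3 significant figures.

Spring index C = D/d = 15.7/3.9 = 4.0256
K_W = (4C−1)/(4C−4) + 0.615/C = 15.103/12.103 + 0.1528 = 1.4007
τ₀ = 8FD/(πd³) = 8·1500·15.7/(π·3.9³) = 188400/186.36 = 1011 MPa
τ_max = K·τ₀ = 1.4007 × 1011 = 1416 MPa

1420 MPa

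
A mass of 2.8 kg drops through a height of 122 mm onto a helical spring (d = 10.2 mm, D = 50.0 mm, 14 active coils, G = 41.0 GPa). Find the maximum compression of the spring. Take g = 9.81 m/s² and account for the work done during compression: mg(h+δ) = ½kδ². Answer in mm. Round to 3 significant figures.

15.4 mm

k = Gd⁴/(8D³N_a) = (41.0×10³)(10.2⁴)/(8·50.0³·14) = 31.7 N/mm
W = mg = 2.8 × 9.81 = 27.468 N
½kδ² − Wδ − Wh = 0 → δ = (W + √(W² + 2kWh))/k
δ = (27.468 + √(754.49 + 212458))/31.7 = (27.468 + 461.75)/31.7 = 15.433 mm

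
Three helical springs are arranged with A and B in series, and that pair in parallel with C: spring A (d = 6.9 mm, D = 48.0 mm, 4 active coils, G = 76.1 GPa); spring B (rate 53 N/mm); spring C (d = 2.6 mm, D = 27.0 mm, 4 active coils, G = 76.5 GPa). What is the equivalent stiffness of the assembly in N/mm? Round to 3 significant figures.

30.9 N/mm

k_A = Gd⁴/(8D³N_a) = (76.1×10³)(6.9⁴)/(8·48.0³·4) = 48.742 N/mm
k_C = Gd⁴/(8D³N_a) = (76.5×10³)(2.6⁴)/(8·27.0³·4) = 5.5503 N/mm
Springs A,B series: k_AB = 1/(1/48.742+1/53) = 25.391 N/mm; parallel with C: k_eq = 25.391+5.5503 = 30.941 N/mm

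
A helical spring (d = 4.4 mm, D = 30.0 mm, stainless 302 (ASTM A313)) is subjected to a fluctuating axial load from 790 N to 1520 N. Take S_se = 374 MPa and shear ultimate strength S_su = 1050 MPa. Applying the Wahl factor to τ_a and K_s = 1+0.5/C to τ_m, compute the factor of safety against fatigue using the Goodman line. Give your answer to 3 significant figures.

0.470

C = D/d = 30.0/4.4 = 6.8182; K_W = (4C−1)/(4C−4)+0.615/C = 1.2191; K_s = 1+0.5/C = 1.0733
F_a = (F_max−F_min)/2 = 365 N; F_m = (F_max+F_min)/2 = 1155 N
τ_a = K_W·8F_aD/(πd³) = 1.2191 × 327.34 = 399.06 MPa
τ_m = K_s·8F_mD/(πd³) = 1.0733 × 1035.8 = 1111.8 MPa
Goodman: 1/n_f = τ_a/S_se + τ_m/S_su = 399.06/374 + 1111.8/1050 = 1.06700 + 1.05884 = 2.1258
n_f = 1/2.1258 = 0.4704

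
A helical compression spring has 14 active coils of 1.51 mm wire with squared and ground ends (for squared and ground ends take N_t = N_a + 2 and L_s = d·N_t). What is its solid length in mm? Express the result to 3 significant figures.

squared and ground ends: N_t = N_a + 2 = 14 + 2 = 16
L_s = d·N_t = 1.51 × 16 = 24.16 mm

24.2 mm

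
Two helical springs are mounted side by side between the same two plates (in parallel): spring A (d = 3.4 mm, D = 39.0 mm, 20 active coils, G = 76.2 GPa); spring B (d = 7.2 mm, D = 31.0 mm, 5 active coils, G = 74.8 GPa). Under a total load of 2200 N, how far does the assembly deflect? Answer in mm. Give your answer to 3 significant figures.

k_A = Gd⁴/(8D³N_a) = (76.2×10³)(3.4⁴)/(8·39.0³·20) = 1.0729 N/mm
k_B = Gd⁴/(8D³N_a) = (74.8×10³)(7.2⁴)/(8·31.0³·5) = 168.69 N/mm
Parallel: k_eq = 1.0729 + 168.69 = 169.76 N/mm
δ = F/k_eq = 2200/169.76 = 12.959 mm

13.0 mm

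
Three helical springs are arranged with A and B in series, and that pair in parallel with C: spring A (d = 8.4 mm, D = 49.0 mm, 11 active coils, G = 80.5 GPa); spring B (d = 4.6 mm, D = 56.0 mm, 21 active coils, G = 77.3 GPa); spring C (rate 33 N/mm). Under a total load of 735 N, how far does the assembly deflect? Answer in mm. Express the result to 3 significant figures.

k_A = Gd⁴/(8D³N_a) = (80.5×10³)(8.4⁴)/(8·49.0³·11) = 38.712 N/mm
k_B = Gd⁴/(8D³N_a) = (77.3×10³)(4.6⁴)/(8·56.0³·21) = 1.1731 N/mm
Springs A,B series: k_AB = 1/(1/38.712+1/1.1731) = 1.1386 N/mm; parallel with C: k_eq = 1.1386+33 = 34.139 N/mm
δ = F/k_eq = 735/34.139 = 21.53 mm

21.5 mm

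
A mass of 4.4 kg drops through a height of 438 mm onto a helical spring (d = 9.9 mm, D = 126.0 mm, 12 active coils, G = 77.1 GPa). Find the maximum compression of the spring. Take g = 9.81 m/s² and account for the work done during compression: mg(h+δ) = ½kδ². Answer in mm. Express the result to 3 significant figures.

k = Gd⁴/(8D³N_a) = (77.1×10³)(9.9⁴)/(8·126.0³·12) = 3.8567 N/mm
W = mg = 4.4 × 9.81 = 43.164 N
½kδ² − Wδ − Wh = 0 → δ = (W + √(W² + 2kWh))/k
δ = (43.164 + √(1863.1 + 145827))/3.8567 = (43.164 + 384.3)/3.8567 = 110.84 mm

111 mm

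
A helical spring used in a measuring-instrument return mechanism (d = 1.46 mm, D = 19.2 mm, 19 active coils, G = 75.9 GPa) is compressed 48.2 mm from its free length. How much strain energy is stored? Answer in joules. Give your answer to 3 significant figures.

k = Gd⁴/(8D³N_a) = (75.9×10³)(1.46⁴)/(8·19.2³·19) = 0.32056 N/mm
U = ½kδ² = 0.5 × 0.32056 × 48.2² = 372.37 N·mm = 0.37237 J

0.372 J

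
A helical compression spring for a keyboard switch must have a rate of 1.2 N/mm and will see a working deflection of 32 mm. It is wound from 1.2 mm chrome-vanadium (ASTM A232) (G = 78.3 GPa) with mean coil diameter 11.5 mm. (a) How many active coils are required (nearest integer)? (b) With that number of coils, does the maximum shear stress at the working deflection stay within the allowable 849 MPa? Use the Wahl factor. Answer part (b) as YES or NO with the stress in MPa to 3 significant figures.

N_a = Gd⁴/(8D³k) = (78.3×10³)(1.2⁴)/(8·11.5³·1.2) = 11.12 → N_a = 11
Actual rate k = Gd⁴/(8D³·11) = 1.2131 N/mm
Working load F = kδ = 1.2131·32 = 38.82 N
C = 11.5/1.2 = 9.5833; K_W = (4C−1)/(4C−4)+0.615/C = 1.1516
τ_max = K_W·8FD/(πd³) = 1.1516·657.89 = 757.6 MPa
τ_max ≤ 849 MPa → acceptable

(a) 11 coils; (b) YES, τ_max = 758 MPa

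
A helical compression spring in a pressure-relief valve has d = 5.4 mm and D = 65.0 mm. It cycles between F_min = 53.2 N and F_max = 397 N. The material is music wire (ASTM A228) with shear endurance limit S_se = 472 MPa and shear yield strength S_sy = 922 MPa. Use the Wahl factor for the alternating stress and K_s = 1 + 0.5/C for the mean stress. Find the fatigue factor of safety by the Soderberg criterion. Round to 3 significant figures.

1.44

C = D/d = 65.0/5.4 = 12.0370; K_W = (4C−1)/(4C−4)+0.615/C = 1.1190; K_s = 1+0.5/C = 1.0415
F_a = (F_max−F_min)/2 = 171.9 N; F_m = (F_max+F_min)/2 = 225.1 N
τ_a = K_W·8F_aD/(πd³) = 1.1190 × 180.7 = 202.21 MPa
τ_m = K_s·8F_mD/(πd³) = 1.0415 × 236.62 = 246.45 MPa
Soderberg: 1/n_f = τ_a/S_se + τ_m/S_sy = 202.21/472 + 246.45/922 = 0.42840 + 0.26730 = 0.6957
n_f = 1/0.6957 = 1.437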